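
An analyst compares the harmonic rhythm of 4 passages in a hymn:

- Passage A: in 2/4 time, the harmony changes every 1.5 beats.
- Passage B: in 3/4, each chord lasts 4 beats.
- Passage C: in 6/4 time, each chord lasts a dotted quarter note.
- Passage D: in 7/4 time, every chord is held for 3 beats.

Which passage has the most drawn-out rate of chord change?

Passage B

A: each chord is 1.5 beats in 2/4, so 4/3 per bar.
B: each chord is 4 beats in 3/4, so 0.75 per bar.
C: each chord is 1.5 beats in 6/4, so 4 per bar.
D: each chord is 3 beats in 7/4, so 7/3 per bar.
Slowest is B at 0.75 chords/bar.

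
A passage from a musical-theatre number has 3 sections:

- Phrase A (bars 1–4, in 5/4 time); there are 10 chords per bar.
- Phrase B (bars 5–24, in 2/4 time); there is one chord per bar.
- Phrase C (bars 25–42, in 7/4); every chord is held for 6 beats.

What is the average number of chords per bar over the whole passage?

27/14 chords per bar

A: 4 × 5 = 20 beats ÷ 0.5 = 40 chords.
B: 20 × 2 = 40 beats ÷ 2 = 20 chords.
C: 18 × 7 = 126 beats ÷ 6 = 21 chords.
Overall: 81 chords over 42 bars → 81/42 = 27/14 chords per bar.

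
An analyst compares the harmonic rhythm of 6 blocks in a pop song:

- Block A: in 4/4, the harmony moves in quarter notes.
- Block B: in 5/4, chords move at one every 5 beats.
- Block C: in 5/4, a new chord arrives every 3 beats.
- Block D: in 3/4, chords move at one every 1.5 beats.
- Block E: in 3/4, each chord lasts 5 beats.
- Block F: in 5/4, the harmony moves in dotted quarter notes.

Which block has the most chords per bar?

A: each chord is 1 beat in 4/4, so 4 per bar.
B: each chord is 5 beats in 5/4, so 1 per bar.
C: each chord is 3 beats in 5/4, so 5/3 per bar.
D: each chord is 1.5 beats in 3/4, so 2 per bar.
E: each chord is 5 beats in 3/4, so 0.6 per bar.
F: each chord is 1.5 beats in 5/4, so 10/3 per bar.
Fastest is A at 4 chords/bar.

Block A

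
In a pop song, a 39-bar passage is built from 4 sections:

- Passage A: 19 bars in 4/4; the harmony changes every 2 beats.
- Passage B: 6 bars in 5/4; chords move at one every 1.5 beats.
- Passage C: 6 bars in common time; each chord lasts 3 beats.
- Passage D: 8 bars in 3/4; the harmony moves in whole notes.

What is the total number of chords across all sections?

A: 19 bars × 4 beats = 76 beats; 2 beats/chord → 38 chords.
B: 6 bars × 5 beats = 30 beats; 1.5 beats/chord → 20 chords.
C: 6 bars × 4 beats = 24 beats; 3 beats/chord → 8 chords.
D: 8 bars × 3 beats = 24 beats; 4 beats/chord → 6 chords.
Total: 38 + 20 + 8 + 6 = 72.

72 chords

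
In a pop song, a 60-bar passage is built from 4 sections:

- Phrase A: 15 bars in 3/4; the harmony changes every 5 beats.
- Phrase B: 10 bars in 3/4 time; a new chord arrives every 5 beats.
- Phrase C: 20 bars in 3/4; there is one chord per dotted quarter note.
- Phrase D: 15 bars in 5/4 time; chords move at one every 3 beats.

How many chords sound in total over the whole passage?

A: 15 bars × 3 beats = 45 beats; 5 beats/chord → 9 chords.
B: 10 bars × 3 beats = 30 beats; 5 beats/chord → 6 chords.
C: 20 bars × 3 beats = 60 beats; 1.5 beats/chord → 40 chords.
D: 15 bars × 5 beats = 75 beats; 3 beats/chord → 25 chords.
Total: 9 + 6 + 40 + 25 = 80.

80 chords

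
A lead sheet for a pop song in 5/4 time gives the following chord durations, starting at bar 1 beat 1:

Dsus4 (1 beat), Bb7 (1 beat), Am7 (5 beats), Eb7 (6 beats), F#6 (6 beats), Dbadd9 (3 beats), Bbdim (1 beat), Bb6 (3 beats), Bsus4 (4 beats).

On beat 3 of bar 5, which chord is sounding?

Bbdim

Beat 3 of bar 5 is beat (5−1)×5 + 3 = 23 overall.
Running totals: Dsus4 ends at 1, Bb7 ends at 2, Am7 ends at 7, Eb7 ends at 13, F#6 ends at 19, Dbadd9 ends at 22, Bbdim ends at 23.
Beat 23 falls within Bbdim.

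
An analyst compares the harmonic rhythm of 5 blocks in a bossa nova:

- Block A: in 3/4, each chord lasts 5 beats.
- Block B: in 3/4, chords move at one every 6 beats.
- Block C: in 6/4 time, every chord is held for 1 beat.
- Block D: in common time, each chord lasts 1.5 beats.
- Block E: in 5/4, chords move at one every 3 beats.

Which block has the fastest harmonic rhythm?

A: 3/5 = 0.6 chords/bar.
B: 3/6 = 0.5 chords/bar.
C: 6/1 = 6 chords/bar.
D: 4/1.5 = 8/3 chords/bar.
E: 5/3 = 5/3 chords/bar.
Fastest is C at 6 chords/bar.

Block C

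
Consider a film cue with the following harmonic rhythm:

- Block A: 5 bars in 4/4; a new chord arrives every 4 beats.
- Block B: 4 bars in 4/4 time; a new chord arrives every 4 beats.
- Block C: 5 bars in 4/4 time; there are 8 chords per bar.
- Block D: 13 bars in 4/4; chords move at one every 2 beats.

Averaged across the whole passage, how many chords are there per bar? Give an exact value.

A: 5 × 4 = 20 beats ÷ 4 = 5 chords.
B: 4 × 4 = 16 beats ÷ 4 = 4 chords.
C: 5 × 4 = 20 beats ÷ 0.5 = 40 chords.
D: 13 × 4 = 52 beats ÷ 2 = 26 chords.
Overall: 75 chords over 27 bars → 75/27 = 25/9 chords per bar.

25/9 chords per bar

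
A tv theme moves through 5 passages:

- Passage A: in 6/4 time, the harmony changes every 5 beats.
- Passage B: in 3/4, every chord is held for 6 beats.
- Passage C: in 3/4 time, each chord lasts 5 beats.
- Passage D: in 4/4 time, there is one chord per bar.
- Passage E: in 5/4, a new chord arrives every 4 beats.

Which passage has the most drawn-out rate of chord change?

A: 6 beats/bar ÷ 5 beats/chord = 1.2 chords/bar.
B: 3 beats/bar ÷ 6 beats/chord = 0.5 chords/bar.
C: 3 beats/bar ÷ 5 beats/chord = 0.6 chords/bar.
D: 4 beats/bar ÷ 4 beats/chord = 1 chord/bar.
E: 5 beats/bar ÷ 4 beats/chord = 1.25 chords/bar.
Slowest is B at 0.5 chords/bar.

Passage B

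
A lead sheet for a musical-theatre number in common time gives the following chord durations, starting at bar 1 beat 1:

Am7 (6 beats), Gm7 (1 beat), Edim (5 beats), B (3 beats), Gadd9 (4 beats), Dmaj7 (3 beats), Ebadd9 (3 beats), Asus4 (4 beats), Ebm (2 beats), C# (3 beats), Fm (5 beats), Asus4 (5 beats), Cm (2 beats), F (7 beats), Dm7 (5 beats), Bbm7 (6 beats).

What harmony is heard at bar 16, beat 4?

Bbm7

Beat 4 of bar 16 is beat (16−1)×4 + 4 = 64 overall.
Running totals: Am7 ends at 6, Gm7 ends at 7, Edim ends at 12, B ends at 15, Gadd9 ends at 19, Dmaj7 ends at 22, Ebadd9 ends at 25, Asus4 ends at 29, Ebm ends at 31, C# ends at 34, Fm ends at 39, Asus4 ends at 44, Cm ends at 46, F ends at 53, Dm7 ends at 58, Bbm7 ends at 64.
Beat 64 falls within Bbm7.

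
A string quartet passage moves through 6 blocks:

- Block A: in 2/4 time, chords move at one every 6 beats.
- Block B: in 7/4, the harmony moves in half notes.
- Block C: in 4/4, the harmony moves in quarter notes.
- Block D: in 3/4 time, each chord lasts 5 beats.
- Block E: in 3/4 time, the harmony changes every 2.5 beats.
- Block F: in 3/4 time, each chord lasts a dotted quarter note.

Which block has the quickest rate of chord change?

Block C

A: each chord is 6 beats in 2/4, so 1/3 per bar.
B: each chord is 2 beats in 7/4, so 3.5 per bar.
C: each chord is 1 beat in 4/4, so 4 per bar.
D: each chord is 5 beats in 3/4, so 0.6 per bar.
E: each chord is 2.5 beats in 3/4, so 1.2 per bar.
F: each chord is 1.5 beats in 3/4, so 2 per bar.
Fastest is C at 4 chords/bar.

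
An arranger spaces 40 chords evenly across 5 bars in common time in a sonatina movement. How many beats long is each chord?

0.5 beats

5 bars × 4 beats/bar = 20 beats total.
20 beats ÷ 40 chords = 0.5 beats per chord.
(That is an eighth note.)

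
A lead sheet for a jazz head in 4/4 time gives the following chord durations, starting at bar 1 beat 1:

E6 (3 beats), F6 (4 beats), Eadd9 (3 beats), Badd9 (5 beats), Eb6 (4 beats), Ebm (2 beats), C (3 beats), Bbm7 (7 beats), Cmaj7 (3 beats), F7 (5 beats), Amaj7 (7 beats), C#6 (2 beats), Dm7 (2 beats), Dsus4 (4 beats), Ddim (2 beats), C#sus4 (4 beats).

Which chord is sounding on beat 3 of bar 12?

Beat 3 of bar 12 is beat (12−1)×4 + 3 = 47 overall.
Running totals: E6 ends at 3, F6 ends at 7, Eadd9 ends at 10, Badd9 ends at 15, Eb6 ends at 19, Ebm ends at 21, C ends at 24, Bbm7 ends at 31, Cmaj7 ends at 34, F7 ends at 39, Amaj7 ends at 46, C#6 ends at 48.
Beat 47 falls within C#6.

C#6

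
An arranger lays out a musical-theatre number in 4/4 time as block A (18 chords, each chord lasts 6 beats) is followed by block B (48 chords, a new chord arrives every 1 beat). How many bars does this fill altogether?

A: 18 × 6 = 108 beats = 27 bars.
B: 48 × 1 = 48 beats = 12 bars.
Total: 27 + 12 = 39 bars.

39 bars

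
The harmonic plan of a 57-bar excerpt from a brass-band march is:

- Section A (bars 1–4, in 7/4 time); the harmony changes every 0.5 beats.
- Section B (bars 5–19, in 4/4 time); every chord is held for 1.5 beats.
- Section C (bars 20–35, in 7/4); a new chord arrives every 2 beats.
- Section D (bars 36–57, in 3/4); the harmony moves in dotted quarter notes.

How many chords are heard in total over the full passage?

A has 28 beats and chords last 0.5 each, so 56 chords.
B has 60 beats and chords last 1.5 each, so 40 chords.
C has 112 beats and chords last 2 each, so 56 chords.
D has 66 beats and chords last 1.5 each, so 44 chords.
Total: 56 + 40 + 56 + 44 = 196.

196 chords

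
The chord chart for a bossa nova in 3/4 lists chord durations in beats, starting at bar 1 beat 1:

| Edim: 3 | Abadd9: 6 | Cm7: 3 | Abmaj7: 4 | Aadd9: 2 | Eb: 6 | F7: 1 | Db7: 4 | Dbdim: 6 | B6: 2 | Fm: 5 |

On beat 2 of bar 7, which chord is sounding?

Beat 2 of bar 7 is beat (7−1)×3 + 2 = 20 overall.
Running totals: Edim ends at 3, Abadd9 ends at 9, Cm7 ends at 12, Abmaj7 ends at 16, Aadd9 ends at 18, Eb ends at 24.
Beat 20 falls within Eb.

Eb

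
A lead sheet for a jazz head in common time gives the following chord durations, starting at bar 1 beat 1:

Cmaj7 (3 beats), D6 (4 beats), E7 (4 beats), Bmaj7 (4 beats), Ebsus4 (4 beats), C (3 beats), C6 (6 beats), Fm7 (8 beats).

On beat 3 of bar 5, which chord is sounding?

Ebsus4

Beat 3 of bar 5 is beat (5−1)×4 + 3 = 19 overall.
Running totals: Cmaj7 ends at 3, D6 ends at 7, E7 ends at 11, Bmaj7 ends at 15, Ebsus4 ends at 19.
Beat 19 falls within Ebsus4.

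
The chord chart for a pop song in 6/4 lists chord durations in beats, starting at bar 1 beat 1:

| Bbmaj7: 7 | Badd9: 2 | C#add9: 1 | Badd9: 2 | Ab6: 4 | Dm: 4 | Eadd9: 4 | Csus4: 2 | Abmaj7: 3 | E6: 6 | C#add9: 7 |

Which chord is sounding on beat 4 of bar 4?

Eadd9

Beat 4 of bar 4 is beat (4−1)×6 + 4 = 22 overall.
Running totals: Bbmaj7 ends at 7, Badd9 ends at 9, C#add9 ends at 10, Badd9 ends at 12, Ab6 ends at 16, Dm ends at 20, Eadd9 ends at 24.
Beat 22 falls within Eadd9.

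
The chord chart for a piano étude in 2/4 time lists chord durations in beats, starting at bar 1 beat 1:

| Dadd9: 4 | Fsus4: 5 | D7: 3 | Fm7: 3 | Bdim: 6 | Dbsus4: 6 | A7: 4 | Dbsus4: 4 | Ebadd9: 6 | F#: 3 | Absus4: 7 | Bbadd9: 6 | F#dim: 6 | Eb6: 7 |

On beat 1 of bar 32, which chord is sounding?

Beat 1 of bar 32 is beat (32−1)×2 + 1 = 63 overall.
Running totals: Dadd9 ends at 4, Fsus4 ends at 9, D7 ends at 12, Fm7 ends at 15, Bdim ends at 21, Dbsus4 ends at 27, A7 ends at 31, Dbsus4 ends at 35, Ebadd9 ends at 41, F# ends at 44, Absus4 ends at 51, Bbadd9 ends at 57, F#dim ends at 63.
Beat 63 falls within F#dim.

F#dim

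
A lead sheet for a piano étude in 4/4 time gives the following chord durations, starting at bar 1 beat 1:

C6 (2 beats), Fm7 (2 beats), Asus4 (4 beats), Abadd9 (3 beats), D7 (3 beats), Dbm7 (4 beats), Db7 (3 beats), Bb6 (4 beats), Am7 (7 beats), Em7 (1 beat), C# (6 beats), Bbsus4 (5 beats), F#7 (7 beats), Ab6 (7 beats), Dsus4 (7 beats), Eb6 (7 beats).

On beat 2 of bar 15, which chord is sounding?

Ab6

Beat 2 of bar 15 is beat (15−1)×4 + 2 = 58 overall.
Running totals: C6 ends at 2, Fm7 ends at 4, Asus4 ends at 8, Abadd9 ends at 11, D7 ends at 14, Dbm7 ends at 18, Db7 ends at 21, Bb6 ends at 25, Am7 ends at 32, Em7 ends at 33, C# ends at 39, Bbsus4 ends at 44, F#7 ends at 51, Ab6 ends at 58.
Beat 58 falls within Ab6.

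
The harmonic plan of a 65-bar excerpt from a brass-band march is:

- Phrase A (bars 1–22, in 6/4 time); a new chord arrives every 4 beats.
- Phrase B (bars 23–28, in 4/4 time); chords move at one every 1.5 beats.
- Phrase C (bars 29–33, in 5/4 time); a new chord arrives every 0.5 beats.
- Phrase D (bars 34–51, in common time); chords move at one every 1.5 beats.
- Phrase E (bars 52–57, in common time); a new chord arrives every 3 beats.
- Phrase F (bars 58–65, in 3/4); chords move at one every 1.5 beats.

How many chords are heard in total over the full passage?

171 chords

A: 22 bars × 6 beats = 132 beats; 4 beats/chord → 33 chords.
B: 6 bars × 4 beats = 24 beats; 1.5 beats/chord → 16 chords.
C: 5 bars × 5 beats = 25 beats; 0.5 beats/chord → 50 chords.
D: 18 bars × 4 beats = 72 beats; 1.5 beats/chord → 48 chords.
E: 6 bars × 4 beats = 24 beats; 3 beats/chord → 8 chords.
F: 8 bars × 3 beats = 24 beats; 1.5 beats/chord → 16 chords.
Total: 33 + 16 + 50 + 48 + 8 + 16 = 171.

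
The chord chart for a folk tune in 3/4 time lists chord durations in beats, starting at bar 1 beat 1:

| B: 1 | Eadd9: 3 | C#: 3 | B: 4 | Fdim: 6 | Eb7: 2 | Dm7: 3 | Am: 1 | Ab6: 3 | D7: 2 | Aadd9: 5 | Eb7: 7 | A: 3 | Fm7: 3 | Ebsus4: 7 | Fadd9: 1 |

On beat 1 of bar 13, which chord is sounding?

Eb7

Beat 1 of bar 13 is beat (13−1)×3 + 1 = 37 overall.
Running totals: B ends at 1, Eadd9 ends at 4, C# ends at 7, B ends at 11, Fdim ends at 17, Eb7 ends at 19, Dm7 ends at 22, Am ends at 23, Ab6 ends at 26, D7 ends at 28, Aadd9 ends at 33, Eb7 ends at 40.
Beat 37 falls within Eb7.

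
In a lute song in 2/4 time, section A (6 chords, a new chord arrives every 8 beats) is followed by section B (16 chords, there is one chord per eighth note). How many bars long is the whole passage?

A: 6 × 8 = 48 beats = 24 bars.
B: 16 × 0.5 = 8 beats = 4 bars.
Total: 24 + 4 = 28 bars.

28 bars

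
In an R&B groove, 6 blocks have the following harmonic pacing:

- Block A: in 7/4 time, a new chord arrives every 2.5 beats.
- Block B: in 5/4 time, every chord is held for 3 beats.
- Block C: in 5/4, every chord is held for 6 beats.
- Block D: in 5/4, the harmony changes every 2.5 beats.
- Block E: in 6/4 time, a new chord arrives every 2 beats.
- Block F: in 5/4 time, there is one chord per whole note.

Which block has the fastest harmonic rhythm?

A: each chord is 2.5 beats in 7/4, so 2.8 per bar.
B: each chord is 3 beats in 5/4, so 5/3 per bar.
C: each chord is 6 beats in 5/4, so 5/6 per bar.
D: each chord is 2.5 beats in 5/4, so 2 per bar.
E: each chord is 2 beats in 6/4, so 3 per bar.
F: each chord is 4 beats in 5/4, so 1.25 per bar.
Fastest is E at 3 chords/bar.

Block E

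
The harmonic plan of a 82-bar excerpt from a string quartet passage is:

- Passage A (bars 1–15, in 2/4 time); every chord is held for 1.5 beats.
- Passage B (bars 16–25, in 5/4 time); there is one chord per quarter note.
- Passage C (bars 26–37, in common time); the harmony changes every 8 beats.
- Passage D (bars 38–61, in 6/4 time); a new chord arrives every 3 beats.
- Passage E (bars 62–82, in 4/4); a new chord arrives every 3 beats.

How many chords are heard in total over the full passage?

A: 15 bars × 2 beats = 30 beats; 1.5 beats/chord → 20 chords.
B: 10 bars × 5 beats = 50 beats; 1 beat/chord → 50 chords.
C: 12 bars × 4 beats = 48 beats; 8 beats/chord → 6 chords.
D: 24 bars × 6 beats = 144 beats; 3 beats/chord → 48 chords.
E: 21 bars × 4 beats = 84 beats; 3 beats/chord → 28 chords.
Total: 20 + 50 + 6 + 48 + 28 = 152.

152 chords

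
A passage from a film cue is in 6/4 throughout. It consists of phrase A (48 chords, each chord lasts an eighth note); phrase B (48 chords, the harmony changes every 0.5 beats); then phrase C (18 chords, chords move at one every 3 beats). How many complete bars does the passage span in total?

A: 48 × 0.5 = 24 beats = 4 bars.
B: 48 × 0.5 = 24 beats = 4 bars.
C: 18 × 3 = 54 beats = 9 bars.
Total: 4 + 4 + 9 = 17 bars.

17 bars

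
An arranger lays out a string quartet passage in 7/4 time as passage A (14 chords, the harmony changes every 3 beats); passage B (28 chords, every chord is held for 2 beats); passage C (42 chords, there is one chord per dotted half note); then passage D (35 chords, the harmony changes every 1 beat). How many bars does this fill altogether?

A: 14 × 3 = 42 beats = 6 bars.
B: 28 × 2 = 56 beats = 8 bars.
C: 42 × 3 = 126 beats = 18 bars.
D: 35 × 1 = 35 beats = 5 bars.
Total: 6 + 8 + 18 + 5 = 37 bars.

37 bars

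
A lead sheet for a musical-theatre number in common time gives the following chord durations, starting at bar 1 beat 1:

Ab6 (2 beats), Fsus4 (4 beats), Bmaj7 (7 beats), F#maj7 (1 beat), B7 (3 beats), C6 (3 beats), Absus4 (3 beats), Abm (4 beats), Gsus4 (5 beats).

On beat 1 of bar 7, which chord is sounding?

Abm

Beat 1 of bar 7 is beat (7−1)×4 + 1 = 25 overall.
Running totals: Ab6 ends at 2, Fsus4 ends at 6, Bmaj7 ends at 13, F#maj7 ends at 14, B7 ends at 17, C6 ends at 20, Absus4 ends at 23, Abm ends at 27.
Beat 25 falls within Abm.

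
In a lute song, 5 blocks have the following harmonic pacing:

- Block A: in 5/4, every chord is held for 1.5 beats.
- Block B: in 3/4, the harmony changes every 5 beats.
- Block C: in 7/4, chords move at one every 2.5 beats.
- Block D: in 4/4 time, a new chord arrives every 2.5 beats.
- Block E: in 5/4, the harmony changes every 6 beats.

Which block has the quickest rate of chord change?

A: 5 beats/bar ÷ 1.5 beats/chord = 10/3 chords/bar.
B: 3 beats/bar ÷ 5 beats/chord = 0.6 chords/bar.
C: 7 beats/bar ÷ 2.5 beats/chord = 2.8 chords/bar.
D: 4 beats/bar ÷ 2.5 beats/chord = 1.6 chords/bar.
E: 5 beats/bar ÷ 6 beats/chord = 5/6 chords/bar.
Fastest is A at 10/3 chords/bar.

Block A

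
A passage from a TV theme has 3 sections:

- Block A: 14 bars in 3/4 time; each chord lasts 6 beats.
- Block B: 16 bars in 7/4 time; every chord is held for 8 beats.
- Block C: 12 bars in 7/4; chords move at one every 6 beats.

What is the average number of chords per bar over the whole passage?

5/6 chords per bar

A: 14 bars of 3 beats is 42 beats; at 6 beats each that's 7 chords.
B: 16 bars of 7 beats is 112 beats; at 8 beats each that's 14 chords.
C: 12 bars of 7 beats is 84 beats; at 6 beats each that's 14 chords.
Overall: 35 chords over 42 bars → 35/42 = 5/6 chords per bar.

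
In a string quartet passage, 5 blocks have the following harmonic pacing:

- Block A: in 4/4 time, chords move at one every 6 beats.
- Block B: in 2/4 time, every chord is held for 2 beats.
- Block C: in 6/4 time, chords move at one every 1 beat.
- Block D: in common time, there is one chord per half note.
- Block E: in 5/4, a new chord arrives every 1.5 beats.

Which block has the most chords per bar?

A: each chord is 6 beats in 4/4, so 2/3 per bar.
B: each chord is 2 beats in 2/4, so 1 per bar.
C: each chord is 1 beat in 6/4, so 6 per bar.
D: each chord is 2 beats in 4/4, so 2 per bar.
E: each chord is 1.5 beats in 5/4, so 10/3 per bar.
Fastest is C at 6 chords/bar.

Block C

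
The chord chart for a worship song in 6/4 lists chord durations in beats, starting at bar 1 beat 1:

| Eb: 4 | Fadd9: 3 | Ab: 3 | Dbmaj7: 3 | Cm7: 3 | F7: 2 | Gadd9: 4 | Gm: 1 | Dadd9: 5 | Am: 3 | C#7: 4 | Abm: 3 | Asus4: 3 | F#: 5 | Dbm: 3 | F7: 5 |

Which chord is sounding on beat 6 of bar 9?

Beat 6 of bar 9 is beat (9−1)×6 + 6 = 54 overall.
Running totals: Eb ends at 4, Fadd9 ends at 7, Ab ends at 10, Dbmaj7 ends at 13, Cm7 ends at 16, F7 ends at 18, Gadd9 ends at 22, Gm ends at 23, Dadd9 ends at 28, Am ends at 31, C#7 ends at 35, Abm ends at 38, Asus4 ends at 41, F# ends at 46, Dbm ends at 49, F7 ends at 54.
Beat 54 falls within F7.

F7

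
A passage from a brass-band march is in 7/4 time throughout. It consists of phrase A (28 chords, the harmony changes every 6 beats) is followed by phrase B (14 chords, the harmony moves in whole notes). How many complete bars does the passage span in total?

32 bars

A: 28 × 6 = 168 beats = 24 bars.
B: 14 × 4 = 56 beats = 8 bars.
Total: 24 + 8 = 32 bars.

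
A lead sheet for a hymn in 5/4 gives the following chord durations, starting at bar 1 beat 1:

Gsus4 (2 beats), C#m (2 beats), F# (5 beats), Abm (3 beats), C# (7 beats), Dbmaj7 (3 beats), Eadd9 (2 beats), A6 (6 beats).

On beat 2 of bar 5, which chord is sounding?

Dbmaj7

Beat 2 of bar 5 is beat (5−1)×5 + 2 = 22 overall.
Running totals: Gsus4 ends at 2, C#m ends at 4, F# ends at 9, Abm ends at 12, C# ends at 19, Dbmaj7 ends at 22.
Beat 22 falls within Dbmaj7.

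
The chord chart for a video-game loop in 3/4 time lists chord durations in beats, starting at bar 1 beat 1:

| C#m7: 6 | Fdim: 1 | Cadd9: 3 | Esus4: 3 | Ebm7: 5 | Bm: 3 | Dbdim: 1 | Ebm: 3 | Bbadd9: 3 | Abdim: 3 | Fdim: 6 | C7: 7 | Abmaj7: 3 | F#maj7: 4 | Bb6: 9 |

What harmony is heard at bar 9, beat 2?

Beat 2 of bar 9 is beat (9−1)×3 + 2 = 26 overall.
Running totals: C#m7 ends at 6, Fdim ends at 7, Cadd9 ends at 10, Esus4 ends at 13, Ebm7 ends at 18, Bm ends at 21, Dbdim ends at 22, Ebm ends at 25, Bbadd9 ends at 28.
Beat 26 falls within Bbadd9.

Bbadd9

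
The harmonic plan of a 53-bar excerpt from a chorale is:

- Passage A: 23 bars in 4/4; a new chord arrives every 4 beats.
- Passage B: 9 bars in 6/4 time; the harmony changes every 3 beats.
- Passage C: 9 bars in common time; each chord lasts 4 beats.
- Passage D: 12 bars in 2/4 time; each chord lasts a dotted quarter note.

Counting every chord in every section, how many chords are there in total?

66 chords

A: 23·4 = 92 beats, 92/4 = 23 chords.
B: 9·6 = 54 beats, 54/3 = 18 chords.
C: 9·4 = 36 beats, 36/4 = 9 chords.
D: 12·2 = 24 beats, 24/1.5 = 16 chords.
Total: 23 + 18 + 9 + 16 = 66.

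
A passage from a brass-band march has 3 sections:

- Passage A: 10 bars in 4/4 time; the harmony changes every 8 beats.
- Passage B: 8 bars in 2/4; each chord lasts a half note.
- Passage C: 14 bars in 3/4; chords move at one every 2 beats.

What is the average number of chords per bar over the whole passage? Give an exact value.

17/16 chords per bar

A: 10 bars of 4 beats is 40 beats; at 8 beats each that's 5 chords.
B: 8 bars of 2 beats is 16 beats; at 2 beats each that's 8 chords.
C: 14 bars of 3 beats is 42 beats; at 2 beats each that's 21 chords.
Overall: 34 chords over 32 bars → 34/32 = 17/16 chords per bar.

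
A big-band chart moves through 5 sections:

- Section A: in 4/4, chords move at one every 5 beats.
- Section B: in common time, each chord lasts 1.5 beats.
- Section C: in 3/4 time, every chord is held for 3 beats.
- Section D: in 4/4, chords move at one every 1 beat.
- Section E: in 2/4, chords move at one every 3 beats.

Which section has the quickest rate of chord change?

A: each chord is 5 beats in 4/4, so 0.8 per bar.
B: each chord is 1.5 beats in 4/4, so 8/3 per bar.
C: each chord is 3 beats in 3/4, so 1 per bar.
D: each chord is 1 beat in 4/4, so 4 per bar.
E: each chord is 3 beats in 2/4, so 2/3 per bar.
Fastest is D at 4 chords/bar.

Section D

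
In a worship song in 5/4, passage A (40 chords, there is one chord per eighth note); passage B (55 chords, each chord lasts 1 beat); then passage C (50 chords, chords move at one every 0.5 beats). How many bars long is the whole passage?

20 bars

A: 40 × 0.5 = 20 beats = 4 bars.
B: 55 × 1 = 55 beats = 11 bars.
C: 50 × 0.5 = 25 beats = 5 bars.
Total: 4 + 11 + 5 = 20 bars.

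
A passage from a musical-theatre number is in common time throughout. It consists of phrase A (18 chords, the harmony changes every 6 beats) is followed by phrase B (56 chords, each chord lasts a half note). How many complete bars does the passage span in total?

55 bars

A: 18 × 6 = 108 beats = 27 bars.
B: 56 × 2 = 112 beats = 28 bars.
Total: 27 + 28 = 55 bars.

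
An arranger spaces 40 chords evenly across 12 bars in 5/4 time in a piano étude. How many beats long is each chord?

12 bars × 5 beats/bar = 60 beats total.
60 beats ÷ 40 chords = 1.5 beats per chord.
(That is a dotted quarter note.)

1.5 beats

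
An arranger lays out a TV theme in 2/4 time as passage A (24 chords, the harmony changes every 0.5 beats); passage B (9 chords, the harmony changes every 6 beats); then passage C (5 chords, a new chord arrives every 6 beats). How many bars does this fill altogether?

48 bars

A: 24 × 0.5 = 12 beats = 6 bars.
B: 9 × 6 = 54 beats = 27 bars.
C: 5 × 6 = 30 beats = 15 bars.
Total: 6 + 27 + 15 = 48 bars.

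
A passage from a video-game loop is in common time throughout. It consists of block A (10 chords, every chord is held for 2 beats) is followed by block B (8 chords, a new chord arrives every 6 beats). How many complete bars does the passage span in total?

17 bars

A: 10 × 2 = 20 beats = 5 bars.
B: 8 × 6 = 48 beats = 12 bars.
Total: 5 + 12 = 17 bars.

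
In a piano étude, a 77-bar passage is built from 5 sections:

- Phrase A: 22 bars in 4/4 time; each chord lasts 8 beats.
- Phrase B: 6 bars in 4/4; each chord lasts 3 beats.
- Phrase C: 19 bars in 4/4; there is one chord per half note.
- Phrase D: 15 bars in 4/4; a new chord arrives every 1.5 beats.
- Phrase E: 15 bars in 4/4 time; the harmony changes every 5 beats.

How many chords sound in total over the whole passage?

A: 22 bars × 4 beats = 88 beats; 8 beats/chord → 11 chords.
B: 6 bars × 4 beats = 24 beats; 3 beats/chord → 8 chords.
C: 19 bars × 4 beats = 76 beats; 2 beats/chord → 38 chords.
D: 15 bars × 4 beats = 60 beats; 1.5 beats/chord → 40 chords.
E: 15 bars × 4 beats = 60 beats; 5 beats/chord → 12 chords.
Total: 11 + 8 + 38 + 40 + 12 = 109.

109 chords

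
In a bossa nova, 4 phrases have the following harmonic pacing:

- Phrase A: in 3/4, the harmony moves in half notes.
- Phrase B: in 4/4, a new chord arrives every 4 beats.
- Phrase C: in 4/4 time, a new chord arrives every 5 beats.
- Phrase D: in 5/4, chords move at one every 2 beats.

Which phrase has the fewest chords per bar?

Phrase C

A: 3 beats/bar ÷ 2 beats/chord = 1.5 chords/bar.
B: 4 beats/bar ÷ 4 beats/chord = 1 chord/bar.
C: 4 beats/bar ÷ 5 beats/chord = 0.8 chords/bar.
D: 5 beats/bar ÷ 2 beats/chord = 2.5 chords/bar.
Slowest is C at 0.8 chords/bar.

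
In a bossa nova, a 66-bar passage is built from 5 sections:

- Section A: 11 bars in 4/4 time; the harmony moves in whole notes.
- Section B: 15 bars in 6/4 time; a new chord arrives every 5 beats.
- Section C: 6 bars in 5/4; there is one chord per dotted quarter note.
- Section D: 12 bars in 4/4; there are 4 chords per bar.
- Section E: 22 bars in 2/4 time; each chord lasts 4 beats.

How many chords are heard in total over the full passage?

A: 11·4 = 44 beats, 44/4 = 11 chords.
B: 15·6 = 90 beats, 90/5 = 18 chords.
C: 6·5 = 30 beats, 30/1.5 = 20 chords.
D: 12·4 = 48 beats, 48/1 = 48 chords.
E: 22·2 = 44 beats, 44/4 = 11 chords.
Total: 11 + 18 + 20 + 48 + 11 = 108.

108 chords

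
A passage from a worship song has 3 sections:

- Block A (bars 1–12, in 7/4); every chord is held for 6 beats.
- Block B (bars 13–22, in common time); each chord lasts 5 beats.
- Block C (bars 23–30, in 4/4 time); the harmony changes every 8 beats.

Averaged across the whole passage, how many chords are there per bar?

A: 12 bars of 7 beats is 84 beats; at 6 beats each that's 14 chords.
B: 10 bars of 4 beats is 40 beats; at 5 beats each that's 8 chords.
C: 8 bars of 4 beats is 32 beats; at 8 beats each that's 4 chords.
Overall: 26 chords over 30 bars → 26/30 = 13/15 chords per bar.

13/15 chords per bar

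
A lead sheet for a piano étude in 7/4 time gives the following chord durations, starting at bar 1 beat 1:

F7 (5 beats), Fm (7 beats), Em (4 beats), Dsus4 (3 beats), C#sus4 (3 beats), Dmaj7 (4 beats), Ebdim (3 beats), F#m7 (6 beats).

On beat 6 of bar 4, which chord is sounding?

Beat 6 of bar 4 is beat (4−1)×7 + 6 = 27 overall.
Running totals: F7 ends at 5, Fm ends at 12, Em ends at 16, Dsus4 ends at 19, C#sus4 ends at 22, Dmaj7 ends at 26, Ebdim ends at 29.
Beat 27 falls within Ebdim.

Ebdim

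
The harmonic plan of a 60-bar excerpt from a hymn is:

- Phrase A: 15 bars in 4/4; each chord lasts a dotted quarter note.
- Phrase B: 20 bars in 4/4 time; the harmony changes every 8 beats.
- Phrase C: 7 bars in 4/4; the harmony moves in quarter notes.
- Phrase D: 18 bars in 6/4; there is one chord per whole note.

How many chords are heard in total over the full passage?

A: 15 bars × 4 beats = 60 beats; 1.5 beats/chord → 40 chords.
B: 20 bars × 4 beats = 80 beats; 8 beats/chord → 10 chords.
C: 7 bars × 4 beats = 28 beats; 1 beat/chord → 28 chords.
D: 18 bars × 6 beats = 108 beats; 4 beats/chord → 27 chords.
Total: 40 + 10 + 28 + 27 = 105.

105 chords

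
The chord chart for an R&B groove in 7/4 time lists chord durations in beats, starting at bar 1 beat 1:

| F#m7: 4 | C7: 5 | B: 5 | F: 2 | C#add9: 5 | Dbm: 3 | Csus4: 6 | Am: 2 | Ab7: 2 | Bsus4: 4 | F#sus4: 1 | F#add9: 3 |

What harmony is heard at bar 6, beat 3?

Bsus4

Beat 3 of bar 6 is beat (6−1)×7 + 3 = 38 overall.
Running totals: F#m7 ends at 4, C7 ends at 9, B ends at 14, F ends at 16, C#add9 ends at 21, Dbm ends at 24, Csus4 ends at 30, Am ends at 32, Ab7 ends at 34, Bsus4 ends at 38.
Beat 38 falls within Bsus4.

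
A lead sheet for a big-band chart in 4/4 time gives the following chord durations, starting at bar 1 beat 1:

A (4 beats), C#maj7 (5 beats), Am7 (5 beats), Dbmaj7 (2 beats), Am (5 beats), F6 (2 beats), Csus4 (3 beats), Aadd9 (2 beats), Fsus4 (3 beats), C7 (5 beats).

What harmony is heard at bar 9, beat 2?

Beat 2 of bar 9 is beat (9−1)×4 + 2 = 34 overall.
Running totals: A ends at 4, C#maj7 ends at 9, Am7 ends at 14, Dbmaj7 ends at 16, Am ends at 21, F6 ends at 23, Csus4 ends at 26, Aadd9 ends at 28, Fsus4 ends at 31, C7 ends at 36.
Beat 34 falls within C7.

C7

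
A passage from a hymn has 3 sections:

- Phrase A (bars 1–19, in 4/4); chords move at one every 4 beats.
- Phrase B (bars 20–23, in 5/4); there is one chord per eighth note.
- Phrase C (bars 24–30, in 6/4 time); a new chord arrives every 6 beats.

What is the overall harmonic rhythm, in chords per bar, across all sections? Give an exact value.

A: 19 × 4 = 76 beats ÷ 4 = 19 chords.
B: 4 × 5 = 20 beats ÷ 0.5 = 40 chords.
C: 7 × 6 = 42 beats ÷ 6 = 7 chords.
Overall: 66 chords over 30 bars → 66/30 = 2.2 chords per bar.

2.2 chords per bar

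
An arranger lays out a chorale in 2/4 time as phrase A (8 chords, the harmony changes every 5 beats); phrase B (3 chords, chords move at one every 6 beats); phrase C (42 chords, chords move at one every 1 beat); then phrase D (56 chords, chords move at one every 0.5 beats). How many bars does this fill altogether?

64 bars

A: 8 × 5 = 40 beats = 20 bars.
B: 3 × 6 = 18 beats = 9 bars.
C: 42 × 1 = 42 beats = 21 bars.
D: 56 × 0.5 = 28 beats = 14 bars.
Total: 20 + 9 + 21 + 14 = 64 bars.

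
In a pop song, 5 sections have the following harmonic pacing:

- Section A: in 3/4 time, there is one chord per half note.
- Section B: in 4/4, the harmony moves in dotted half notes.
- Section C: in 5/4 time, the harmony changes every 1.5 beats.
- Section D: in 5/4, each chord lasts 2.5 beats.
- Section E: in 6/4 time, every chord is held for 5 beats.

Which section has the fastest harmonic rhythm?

A: each chord is 2 beats in 3/4, so 1.5 per bar.
B: each chord is 3 beats in 4/4, so 4/3 per bar.
C: each chord is 1.5 beats in 5/4, so 10/3 per bar.
D: each chord is 2.5 beats in 5/4, so 2 per bar.
E: each chord is 5 beats in 6/4, so 1.2 per bar.
Fastest is C at 10/3 chords/bar.

Section C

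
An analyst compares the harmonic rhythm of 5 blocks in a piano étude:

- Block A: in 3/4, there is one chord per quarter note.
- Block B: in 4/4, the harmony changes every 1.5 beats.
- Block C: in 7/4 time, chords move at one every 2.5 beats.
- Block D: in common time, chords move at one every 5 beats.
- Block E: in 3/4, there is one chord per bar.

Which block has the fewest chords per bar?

A: each chord is 1 beat in 3/4, so 3 per bar.
B: each chord is 1.5 beats in 4/4, so 8/3 per bar.
C: each chord is 2.5 beats in 7/4, so 2.8 per bar.
D: each chord is 5 beats in 4/4, so 0.8 per bar.
E: each chord is 3 beats in 3/4, so 1 per bar.
Slowest is D at 0.8 chords/bar.

Block D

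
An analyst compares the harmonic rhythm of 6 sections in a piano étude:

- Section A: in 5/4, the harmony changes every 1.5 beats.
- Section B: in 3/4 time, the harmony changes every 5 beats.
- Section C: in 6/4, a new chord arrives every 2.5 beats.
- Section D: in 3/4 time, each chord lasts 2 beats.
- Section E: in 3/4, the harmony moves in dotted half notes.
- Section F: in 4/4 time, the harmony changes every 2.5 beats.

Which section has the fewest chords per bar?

A: 5/1.5 = 10/3 chords/bar.
B: 3/5 = 0.6 chords/bar.
C: 6/2.5 = 2.4 chords/bar.
D: 3/2 = 1.5 chords/bar.
E: 3/3 = 1 chord/bar.
F: 4/2.5 = 1.6 chords/bar.
Slowest is B at 0.6 chords/bar.

Section B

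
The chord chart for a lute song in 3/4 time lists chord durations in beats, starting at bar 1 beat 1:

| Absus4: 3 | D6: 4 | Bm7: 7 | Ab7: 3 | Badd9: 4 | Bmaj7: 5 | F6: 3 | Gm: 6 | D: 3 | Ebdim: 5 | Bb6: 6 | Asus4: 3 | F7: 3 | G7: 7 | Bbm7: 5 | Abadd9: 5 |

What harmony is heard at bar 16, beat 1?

Bb6

Beat 1 of bar 16 is beat (16−1)×3 + 1 = 46 overall.
Running totals: Absus4 ends at 3, D6 ends at 7, Bm7 ends at 14, Ab7 ends at 17, Badd9 ends at 21, Bmaj7 ends at 26, F6 ends at 29, Gm ends at 35, D ends at 38, Ebdim ends at 43, Bb6 ends at 49.
Beat 46 falls within Bb6.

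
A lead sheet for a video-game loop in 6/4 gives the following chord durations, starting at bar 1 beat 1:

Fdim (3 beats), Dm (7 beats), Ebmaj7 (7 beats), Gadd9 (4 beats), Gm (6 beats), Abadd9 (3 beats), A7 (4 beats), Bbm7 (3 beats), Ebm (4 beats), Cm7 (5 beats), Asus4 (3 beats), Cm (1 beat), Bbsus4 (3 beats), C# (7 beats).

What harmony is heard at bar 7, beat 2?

Ebm

Beat 2 of bar 7 is beat (7−1)×6 + 2 = 38 overall.
Running totals: Fdim ends at 3, Dm ends at 10, Ebmaj7 ends at 17, Gadd9 ends at 21, Gm ends at 27, Abadd9 ends at 30, A7 ends at 34, Bbm7 ends at 37, Ebm ends at 41.
Beat 38 falls within Ebm.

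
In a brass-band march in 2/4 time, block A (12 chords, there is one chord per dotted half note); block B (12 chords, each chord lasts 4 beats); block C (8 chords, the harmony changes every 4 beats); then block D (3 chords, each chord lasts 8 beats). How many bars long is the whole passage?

A: 12 × 3 = 36 beats = 18 bars.
B: 12 × 4 = 48 beats = 24 bars.
C: 8 × 4 = 32 beats = 16 bars.
D: 3 × 8 = 24 beats = 12 bars.
Total: 18 + 24 + 16 + 12 = 70 bars.

70 bars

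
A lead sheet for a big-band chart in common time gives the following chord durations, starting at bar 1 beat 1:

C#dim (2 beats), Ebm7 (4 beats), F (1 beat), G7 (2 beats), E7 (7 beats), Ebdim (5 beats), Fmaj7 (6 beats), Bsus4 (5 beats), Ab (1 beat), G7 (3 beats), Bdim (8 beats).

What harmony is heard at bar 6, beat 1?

Beat 1 of bar 6 is beat (6−1)×4 + 1 = 21 overall.
Running totals: C#dim ends at 2, Ebm7 ends at 6, F ends at 7, G7 ends at 9, E7 ends at 16, Ebdim ends at 21.
Beat 21 falls within Ebdim.

Ebdim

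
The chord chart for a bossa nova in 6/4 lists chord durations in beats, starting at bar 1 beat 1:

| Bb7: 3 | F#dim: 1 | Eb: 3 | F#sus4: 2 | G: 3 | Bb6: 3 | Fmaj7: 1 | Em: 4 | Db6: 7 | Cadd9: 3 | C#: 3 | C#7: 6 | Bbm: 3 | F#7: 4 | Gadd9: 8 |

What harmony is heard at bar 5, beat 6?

Beat 6 of bar 5 is beat (5−1)×6 + 6 = 30 overall.
Running totals: Bb7 ends at 3, F#dim ends at 4, Eb ends at 7, F#sus4 ends at 9, G ends at 12, Bb6 ends at 15, Fmaj7 ends at 16, Em ends at 20, Db6 ends at 27, Cadd9 ends at 30.
Beat 30 falls within Cadd9.

Cadd9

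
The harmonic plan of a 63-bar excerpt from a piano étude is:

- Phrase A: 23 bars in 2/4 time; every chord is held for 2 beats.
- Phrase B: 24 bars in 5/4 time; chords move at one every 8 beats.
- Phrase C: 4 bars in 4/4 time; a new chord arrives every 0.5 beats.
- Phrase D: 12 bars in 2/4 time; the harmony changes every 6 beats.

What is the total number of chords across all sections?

A: 23·2 = 46 beats, 46/2 = 23 chords.
B: 24·5 = 120 beats, 120/8 = 15 chords.
C: 4·4 = 16 beats, 16/0.5 = 32 chords.
D: 12·2 = 24 beats, 24/6 = 4 chords.
Total: 23 + 15 + 32 + 4 = 74.

74 chords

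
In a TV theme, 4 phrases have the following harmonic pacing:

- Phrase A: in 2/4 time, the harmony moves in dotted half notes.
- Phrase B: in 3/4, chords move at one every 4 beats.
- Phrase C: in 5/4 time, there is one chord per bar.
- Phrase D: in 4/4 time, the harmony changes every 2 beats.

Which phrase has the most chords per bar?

A: each chord is 3 beats in 2/4, so 2/3 per bar.
B: each chord is 4 beats in 3/4, so 0.75 per bar.
C: each chord is 5 beats in 5/4, so 1 per bar.
D: each chord is 2 beats in 4/4, so 2 per bar.
Fastest is D at 2 chords/bar.

Phrase D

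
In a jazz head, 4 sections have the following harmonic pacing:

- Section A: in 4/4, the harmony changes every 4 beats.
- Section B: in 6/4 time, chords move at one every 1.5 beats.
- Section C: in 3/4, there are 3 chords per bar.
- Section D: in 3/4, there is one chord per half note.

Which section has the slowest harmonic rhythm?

A: each chord is 4 beats in 4/4, so 1 per bar.
B: each chord is 1.5 beats in 6/4, so 4 per bar.
C: each chord is 1 beat in 3/4, so 3 per bar.
D: each chord is 2 beats in 3/4, so 1.5 per bar.
Slowest is A at 1 chords/bar.

Section A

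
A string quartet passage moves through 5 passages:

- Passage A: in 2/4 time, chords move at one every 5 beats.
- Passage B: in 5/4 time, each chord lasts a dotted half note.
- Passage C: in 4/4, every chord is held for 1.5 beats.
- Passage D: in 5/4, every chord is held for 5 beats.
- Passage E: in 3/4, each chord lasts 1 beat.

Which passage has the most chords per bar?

A: each chord is 5 beats in 2/4, so 0.4 per bar.
B: each chord is 3 beats in 5/4, so 5/3 per bar.
C: each chord is 1.5 beats in 4/4, so 8/3 per bar.
D: each chord is 5 beats in 5/4, so 1 per bar.
E: each chord is 1 beat in 3/4, so 3 per bar.
Fastest is E at 3 chords/bar.

Passage E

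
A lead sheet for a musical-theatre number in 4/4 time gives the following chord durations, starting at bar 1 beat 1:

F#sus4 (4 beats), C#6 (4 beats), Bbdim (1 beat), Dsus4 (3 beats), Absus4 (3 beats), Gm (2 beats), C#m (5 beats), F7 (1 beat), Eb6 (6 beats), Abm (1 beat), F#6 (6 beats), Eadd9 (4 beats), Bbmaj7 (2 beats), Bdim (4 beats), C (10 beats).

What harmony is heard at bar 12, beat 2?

Beat 2 of bar 12 is beat (12−1)×4 + 2 = 46 overall.
Running totals: F#sus4 ends at 4, C#6 ends at 8, Bbdim ends at 9, Dsus4 ends at 12, Absus4 ends at 15, Gm ends at 17, C#m ends at 22, F7 ends at 23, Eb6 ends at 29, Abm ends at 30, F#6 ends at 36, Eadd9 ends at 40, Bbmaj7 ends at 42, Bdim ends at 46.
Beat 46 falls within Bdim.

Bdim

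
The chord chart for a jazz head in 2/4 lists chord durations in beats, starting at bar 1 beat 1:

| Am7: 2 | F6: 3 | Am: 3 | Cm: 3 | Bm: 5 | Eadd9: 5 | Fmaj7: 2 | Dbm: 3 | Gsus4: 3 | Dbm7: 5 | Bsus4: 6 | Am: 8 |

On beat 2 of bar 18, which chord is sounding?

Beat 2 of bar 18 is beat (18−1)×2 + 2 = 36 overall.
Running totals: Am7 ends at 2, F6 ends at 5, Am ends at 8, Cm ends at 11, Bm ends at 16, Eadd9 ends at 21, Fmaj7 ends at 23, Dbm ends at 26, Gsus4 ends at 29, Dbm7 ends at 34, Bsus4 ends at 40.
Beat 36 falls within Bsus4.

Bsus4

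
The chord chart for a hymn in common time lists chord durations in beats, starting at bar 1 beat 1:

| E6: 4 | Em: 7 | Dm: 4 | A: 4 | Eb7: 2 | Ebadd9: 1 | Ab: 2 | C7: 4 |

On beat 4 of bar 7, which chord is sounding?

Beat 4 of bar 7 is beat (7−1)×4 + 4 = 28 overall.
Running totals: E6 ends at 4, Em ends at 11, Dm ends at 15, A ends at 19, Eb7 ends at 21, Ebadd9 ends at 22, Ab ends at 24, C7 ends at 28.
Beat 28 falls within C7.

C7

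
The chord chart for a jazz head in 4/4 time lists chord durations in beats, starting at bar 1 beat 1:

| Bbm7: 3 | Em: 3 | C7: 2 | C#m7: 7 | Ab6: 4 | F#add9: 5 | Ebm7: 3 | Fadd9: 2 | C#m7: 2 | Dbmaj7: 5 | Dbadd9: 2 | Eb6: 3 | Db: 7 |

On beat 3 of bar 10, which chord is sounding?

Eb6

Beat 3 of bar 10 is beat (10−1)×4 + 3 = 39 overall.
Running totals: Bbm7 ends at 3, Em ends at 6, C7 ends at 8, C#m7 ends at 15, Ab6 ends at 19, F#add9 ends at 24, Ebm7 ends at 27, Fadd9 ends at 29, C#m7 ends at 31, Dbmaj7 ends at 36, Dbadd9 ends at 38, Eb6 ends at 41.
Beat 39 falls within Eb6.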